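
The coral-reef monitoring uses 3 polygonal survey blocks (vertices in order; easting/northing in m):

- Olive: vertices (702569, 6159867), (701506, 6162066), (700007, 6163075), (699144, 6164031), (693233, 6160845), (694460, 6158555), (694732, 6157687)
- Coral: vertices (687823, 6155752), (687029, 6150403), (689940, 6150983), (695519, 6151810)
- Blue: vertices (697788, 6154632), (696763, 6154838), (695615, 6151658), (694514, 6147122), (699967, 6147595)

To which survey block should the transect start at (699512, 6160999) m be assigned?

Cast a ray rightward from (699512, 6160999). For each polygon, the edges (by vertex number in listed order) whose endpoints lie on opposite sides of northing = 6160999, where each meets that height, and whether that is right or left of the point:
Olive: 1–2 at easting≈702021.8 (right), 4–5 at easting≈693518.7 (left) → 1 crossing.
Coral: no edge straddles that height → 0 crossings.
Blue: no edge straddles that height → 0 crossings.
Only Olive has an odd count, so the point is inside Olive.

Olive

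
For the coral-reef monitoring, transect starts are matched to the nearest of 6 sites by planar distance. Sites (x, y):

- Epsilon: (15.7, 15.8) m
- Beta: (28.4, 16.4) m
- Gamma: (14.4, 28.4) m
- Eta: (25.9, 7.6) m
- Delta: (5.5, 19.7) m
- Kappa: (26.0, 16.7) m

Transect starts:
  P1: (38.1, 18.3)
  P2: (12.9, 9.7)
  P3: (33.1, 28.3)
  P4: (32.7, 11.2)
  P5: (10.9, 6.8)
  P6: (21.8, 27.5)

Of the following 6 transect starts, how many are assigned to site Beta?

3

P1 → Beta
P2 → Epsilon
P3 → Beta
P4 → Beta
P5 → Epsilon
P6 → Gamma
3 of the 6 go to Beta.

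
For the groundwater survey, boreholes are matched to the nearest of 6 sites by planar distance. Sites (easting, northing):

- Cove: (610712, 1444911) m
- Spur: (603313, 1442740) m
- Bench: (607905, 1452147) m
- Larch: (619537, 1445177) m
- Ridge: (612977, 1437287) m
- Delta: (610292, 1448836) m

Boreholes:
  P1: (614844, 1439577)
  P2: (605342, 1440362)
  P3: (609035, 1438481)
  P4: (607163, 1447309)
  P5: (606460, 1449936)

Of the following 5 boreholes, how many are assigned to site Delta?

1

P1 → Ridge
P2 → Spur
P3 → Ridge
P4 → Delta
P5 → Bench
1 of the 5 goes to Delta.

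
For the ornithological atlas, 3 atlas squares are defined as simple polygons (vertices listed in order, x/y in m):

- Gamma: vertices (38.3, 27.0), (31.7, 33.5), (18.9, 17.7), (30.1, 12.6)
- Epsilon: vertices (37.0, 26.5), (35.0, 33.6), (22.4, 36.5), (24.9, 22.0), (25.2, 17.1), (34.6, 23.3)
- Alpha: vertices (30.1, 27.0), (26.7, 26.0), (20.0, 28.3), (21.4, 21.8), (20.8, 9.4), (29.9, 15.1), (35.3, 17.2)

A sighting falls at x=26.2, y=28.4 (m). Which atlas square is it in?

Epsilon

Cast a ray rightward from (26.2, 28.4). For each polygon, the edges (by vertex number in listed order) whose endpoints lie on opposite sides of y = 28.4, where each meets that height, and whether that is right or left of the point:
Gamma: 1–2 at x≈36.88 (right), 2–3 at x≈27.57 (right) → 2 crossings.
Epsilon: 1–2 at x≈36.46 (right), 3–4 at x≈23.80 (left) → 1 crossing.
Alpha: no edge straddles that height → 0 crossings.
Only Epsilon has an odd count, so the point is inside Epsilon.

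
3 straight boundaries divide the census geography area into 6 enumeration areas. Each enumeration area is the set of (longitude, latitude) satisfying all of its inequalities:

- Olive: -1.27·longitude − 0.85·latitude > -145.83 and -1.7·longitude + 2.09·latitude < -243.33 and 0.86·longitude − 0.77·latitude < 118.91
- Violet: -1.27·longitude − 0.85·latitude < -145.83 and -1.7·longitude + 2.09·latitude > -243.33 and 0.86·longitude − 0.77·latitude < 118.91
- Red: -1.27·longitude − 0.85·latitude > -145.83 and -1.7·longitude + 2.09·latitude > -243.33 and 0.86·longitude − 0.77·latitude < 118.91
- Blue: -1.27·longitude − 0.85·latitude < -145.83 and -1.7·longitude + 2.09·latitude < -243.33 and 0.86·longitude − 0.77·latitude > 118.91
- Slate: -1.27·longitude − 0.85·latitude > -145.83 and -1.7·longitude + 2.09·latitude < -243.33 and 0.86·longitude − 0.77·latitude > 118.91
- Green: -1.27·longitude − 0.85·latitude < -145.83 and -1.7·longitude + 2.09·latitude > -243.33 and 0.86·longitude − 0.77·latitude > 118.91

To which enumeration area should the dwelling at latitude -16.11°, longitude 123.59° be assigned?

-1.27·123.59 − 0.85·-16.11 = -143.266, which is > -145.83
-1.7·123.59 + 2.09·-16.11 = -243.773, which is < -243.33
0.86·123.59 − 0.77·-16.11 = 118.692, which is < 118.91
This sign pattern matches Olive.

Olive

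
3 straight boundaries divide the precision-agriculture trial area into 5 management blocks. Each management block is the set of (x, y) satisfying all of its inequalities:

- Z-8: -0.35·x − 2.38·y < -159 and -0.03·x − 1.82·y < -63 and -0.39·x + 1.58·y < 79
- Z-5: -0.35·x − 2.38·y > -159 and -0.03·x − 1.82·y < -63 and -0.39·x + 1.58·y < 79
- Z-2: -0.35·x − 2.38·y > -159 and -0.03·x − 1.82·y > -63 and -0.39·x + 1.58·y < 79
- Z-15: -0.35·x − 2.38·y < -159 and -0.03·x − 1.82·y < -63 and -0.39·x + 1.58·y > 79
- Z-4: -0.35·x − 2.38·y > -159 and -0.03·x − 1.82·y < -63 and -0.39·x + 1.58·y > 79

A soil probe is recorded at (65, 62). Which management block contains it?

Z-8

-0.35·65 − 2.38·62 = -170.310, which is < -159
-0.03·65 − 1.82·62 = -114.790, which is < -63
-0.39·65 + 1.58·62 = 72.610, which is < 79
This sign pattern matches Z-8.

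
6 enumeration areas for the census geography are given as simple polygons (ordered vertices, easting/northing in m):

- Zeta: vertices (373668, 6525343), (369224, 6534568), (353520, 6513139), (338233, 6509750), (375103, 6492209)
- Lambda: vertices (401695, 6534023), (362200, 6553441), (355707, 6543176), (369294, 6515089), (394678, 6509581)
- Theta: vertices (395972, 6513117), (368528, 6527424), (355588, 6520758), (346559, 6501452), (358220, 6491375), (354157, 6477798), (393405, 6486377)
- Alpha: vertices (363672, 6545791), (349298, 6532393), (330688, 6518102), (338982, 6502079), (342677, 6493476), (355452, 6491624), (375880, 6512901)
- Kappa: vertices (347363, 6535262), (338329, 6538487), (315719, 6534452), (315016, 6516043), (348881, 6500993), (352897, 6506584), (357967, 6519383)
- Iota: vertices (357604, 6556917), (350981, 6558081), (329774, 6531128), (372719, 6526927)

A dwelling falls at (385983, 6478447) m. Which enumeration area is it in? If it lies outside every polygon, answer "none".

none

Cast a ray rightward from (385983, 6478447). For each polygon, the edges (by vertex number in listed order) whose endpoints lie on opposite sides of northing = 6478447, where each meets that height, and whether that is right or left of the point:
Zeta: no edge straddles that height → 0 crossings.
Lambda: no edge straddles that height → 0 crossings.
Theta: 5–6 at easting≈354351.2 (left), 6–7 at easting≈357126.1 (left) → 0 crossings.
Alpha: no edge straddles that height → 0 crossings.
Kappa: no edge straddles that height → 0 crossings.
Iota: no edge straddles that height → 0 crossings.
All counts are even, so the point lies outside every listed polygon.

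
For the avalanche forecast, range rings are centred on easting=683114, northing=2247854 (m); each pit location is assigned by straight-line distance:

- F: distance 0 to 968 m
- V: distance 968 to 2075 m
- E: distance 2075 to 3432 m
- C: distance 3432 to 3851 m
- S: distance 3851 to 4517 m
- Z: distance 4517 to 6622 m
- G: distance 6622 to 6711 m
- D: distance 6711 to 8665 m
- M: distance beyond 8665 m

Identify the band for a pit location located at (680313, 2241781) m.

Distance = √((680313−683114)² + (2241781−2247854)²) = √(7845601.000 + 36881329.000) = 6687.820 m.
6622 ≤ 6687.820 < 6711 → G.

G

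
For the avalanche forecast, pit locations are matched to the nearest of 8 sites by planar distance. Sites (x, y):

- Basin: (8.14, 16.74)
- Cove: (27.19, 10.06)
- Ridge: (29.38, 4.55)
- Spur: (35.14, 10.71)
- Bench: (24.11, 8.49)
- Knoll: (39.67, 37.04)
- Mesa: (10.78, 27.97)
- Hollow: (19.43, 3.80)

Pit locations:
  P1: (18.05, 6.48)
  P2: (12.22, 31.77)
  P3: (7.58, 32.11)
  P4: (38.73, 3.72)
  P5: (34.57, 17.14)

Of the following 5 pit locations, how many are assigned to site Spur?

2

P1 → Hollow
P2 → Mesa
P3 → Mesa
P4 → Spur
P5 → Spur
2 of the 5 go to Spur.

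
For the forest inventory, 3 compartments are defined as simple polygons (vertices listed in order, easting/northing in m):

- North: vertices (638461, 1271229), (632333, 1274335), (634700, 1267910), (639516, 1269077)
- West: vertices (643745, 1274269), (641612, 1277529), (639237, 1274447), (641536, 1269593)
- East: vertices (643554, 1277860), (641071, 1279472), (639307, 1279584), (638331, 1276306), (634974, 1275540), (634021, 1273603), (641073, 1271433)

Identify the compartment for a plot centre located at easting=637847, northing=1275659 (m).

East

Cast a ray rightward from (637847, 1275659). For each polygon, the edges (by vertex number in listed order) whose endpoints lie on opposite sides of northing = 1275659, where each meets that height, and whether that is right or left of the point:
North: no edge straddles that height → 0 crossings.
West: 1–2 at easting≈642835.5 (right), 2–3 at easting≈640171.0 (right) → 2 crossings.
East: 4–5 at easting≈635495.5 (left), 7–1 at easting≈642704.4 (right) → 1 crossing.
Only East has an odd count, so the point is inside East.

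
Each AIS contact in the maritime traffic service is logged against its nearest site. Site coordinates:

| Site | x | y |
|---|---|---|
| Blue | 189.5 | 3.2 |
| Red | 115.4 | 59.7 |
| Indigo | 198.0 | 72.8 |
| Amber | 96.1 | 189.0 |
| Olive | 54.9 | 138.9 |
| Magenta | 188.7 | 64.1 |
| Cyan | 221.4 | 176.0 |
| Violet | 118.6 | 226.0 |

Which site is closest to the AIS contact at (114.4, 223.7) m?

Squared distances to each site:
Blue: 54260.260; Red: 26897.000; Indigo: 29759.770; Amber: 1538.980; Olive: 10731.290; Magenta: 30992.650; Cyan: 13724.290; Violet: 22.930.
Minimum at Violet.

Violet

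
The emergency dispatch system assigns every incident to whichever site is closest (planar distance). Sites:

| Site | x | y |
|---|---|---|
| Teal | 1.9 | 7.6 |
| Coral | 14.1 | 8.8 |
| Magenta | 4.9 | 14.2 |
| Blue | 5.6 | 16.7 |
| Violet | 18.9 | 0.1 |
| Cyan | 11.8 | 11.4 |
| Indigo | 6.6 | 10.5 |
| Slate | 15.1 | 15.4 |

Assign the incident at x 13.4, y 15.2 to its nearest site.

Slate

Squared distances to each site:
Teal: 190.010; Coral: 41.450; Magenta: 73.250; Blue: 63.090; Violet: 258.260; Cyan: 17.000; Indigo: 68.330; Slate: 2.930.
Minimum at Slate.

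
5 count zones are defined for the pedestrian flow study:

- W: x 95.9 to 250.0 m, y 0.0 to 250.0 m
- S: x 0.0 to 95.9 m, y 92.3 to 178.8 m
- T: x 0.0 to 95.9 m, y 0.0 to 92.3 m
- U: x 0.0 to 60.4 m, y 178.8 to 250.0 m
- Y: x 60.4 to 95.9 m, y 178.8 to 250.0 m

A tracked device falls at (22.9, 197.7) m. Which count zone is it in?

U

The point has x = 22.9 and y = 197.7.
Only U satisfies 0.0 ≤ x ≤ 60.4 and 178.8 ≤ y ≤ 250.0.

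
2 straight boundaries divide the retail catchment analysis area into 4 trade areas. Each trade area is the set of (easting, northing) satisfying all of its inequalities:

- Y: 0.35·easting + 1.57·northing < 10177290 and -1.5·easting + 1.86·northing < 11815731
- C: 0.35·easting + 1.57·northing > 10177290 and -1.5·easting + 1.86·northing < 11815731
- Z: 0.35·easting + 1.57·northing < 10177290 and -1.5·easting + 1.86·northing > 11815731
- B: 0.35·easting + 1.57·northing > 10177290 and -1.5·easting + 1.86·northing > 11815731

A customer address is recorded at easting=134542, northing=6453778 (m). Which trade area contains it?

C

0.35·134542 + 1.57·6453778 = 10179521.160, which is > 10177290
-1.5·134542 + 1.86·6453778 = 11802214.080, which is < 11815731
This sign pattern matches C.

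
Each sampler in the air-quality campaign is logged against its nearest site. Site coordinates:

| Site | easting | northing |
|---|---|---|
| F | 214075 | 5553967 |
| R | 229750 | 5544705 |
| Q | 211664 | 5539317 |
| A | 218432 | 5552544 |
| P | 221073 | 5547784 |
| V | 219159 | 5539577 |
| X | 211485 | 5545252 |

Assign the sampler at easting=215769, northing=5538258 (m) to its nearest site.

V

Squared distances to each site:
F: 249642317.000; R: 237032170.000; Q: 17972506.000; A: 211181365.000; P: 118877092.000; V: 13231861.000; X: 67268692.000.
Minimum at V.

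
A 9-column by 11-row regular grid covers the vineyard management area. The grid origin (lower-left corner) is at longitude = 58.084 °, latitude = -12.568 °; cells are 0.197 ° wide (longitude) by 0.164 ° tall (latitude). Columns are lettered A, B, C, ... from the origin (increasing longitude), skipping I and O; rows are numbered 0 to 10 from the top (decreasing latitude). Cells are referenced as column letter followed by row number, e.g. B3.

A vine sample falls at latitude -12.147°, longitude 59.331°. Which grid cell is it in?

G8

Column index: ⌊(59.331 − 58.084) / 0.197⌋ = ⌊6.330⌋ = 6 → column G
Row offset from origin: ⌊(-12.147 − -12.568) / 0.164⌋ = ⌊2.567⌋ = 2 → row 8 (counted from top)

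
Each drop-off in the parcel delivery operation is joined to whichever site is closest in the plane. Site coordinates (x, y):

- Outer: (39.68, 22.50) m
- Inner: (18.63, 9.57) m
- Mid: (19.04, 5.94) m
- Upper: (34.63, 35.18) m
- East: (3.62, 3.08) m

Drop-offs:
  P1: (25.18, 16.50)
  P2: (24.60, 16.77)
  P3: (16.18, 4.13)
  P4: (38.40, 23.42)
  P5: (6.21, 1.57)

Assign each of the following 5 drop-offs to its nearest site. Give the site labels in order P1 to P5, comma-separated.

Inner, Inner, Mid, Outer, East

P1 → Inner (d²=90.93)
P2 → Inner (d²=87.48)
P3 → Mid (d²=11.46)
P4 → Outer (d²=2.48)
P5 → East (d²=8.99)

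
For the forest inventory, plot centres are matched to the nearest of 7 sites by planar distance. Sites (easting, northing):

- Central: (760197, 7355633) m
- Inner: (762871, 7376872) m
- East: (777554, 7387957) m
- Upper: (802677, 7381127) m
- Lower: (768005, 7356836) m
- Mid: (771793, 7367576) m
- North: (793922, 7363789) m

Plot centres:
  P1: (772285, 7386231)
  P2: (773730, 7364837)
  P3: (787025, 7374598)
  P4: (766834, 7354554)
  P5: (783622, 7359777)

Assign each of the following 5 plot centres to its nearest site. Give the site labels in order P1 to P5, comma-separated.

P1 → East (d²=30741437.00)
P2 → Mid (d²=11254090.00)
P3 → North (d²=164403090.00)
P4 → Lower (d²=6578765.00)
P5 → North (d²=122186144.00)

East, Mid, North, Lower, North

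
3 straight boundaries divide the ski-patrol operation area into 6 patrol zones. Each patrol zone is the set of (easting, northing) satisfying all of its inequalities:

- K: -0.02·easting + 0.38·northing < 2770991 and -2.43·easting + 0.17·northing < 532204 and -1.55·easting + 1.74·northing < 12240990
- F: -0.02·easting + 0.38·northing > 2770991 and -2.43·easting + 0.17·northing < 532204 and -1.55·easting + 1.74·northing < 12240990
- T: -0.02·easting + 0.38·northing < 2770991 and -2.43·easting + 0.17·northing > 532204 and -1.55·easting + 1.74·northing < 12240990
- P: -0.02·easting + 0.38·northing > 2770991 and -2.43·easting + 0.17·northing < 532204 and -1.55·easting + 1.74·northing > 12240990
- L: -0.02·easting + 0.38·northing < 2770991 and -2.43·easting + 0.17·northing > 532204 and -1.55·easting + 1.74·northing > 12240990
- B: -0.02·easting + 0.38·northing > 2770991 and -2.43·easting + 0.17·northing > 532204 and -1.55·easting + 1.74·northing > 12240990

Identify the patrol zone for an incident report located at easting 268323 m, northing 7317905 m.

-0.02·268323 + 0.38·7317905 = 2775437.440, which is > 2770991
-2.43·268323 + 0.17·7317905 = 592018.960, which is > 532204
-1.55·268323 + 1.74·7317905 = 12317254.050, which is > 12240990
This sign pattern matches B.

B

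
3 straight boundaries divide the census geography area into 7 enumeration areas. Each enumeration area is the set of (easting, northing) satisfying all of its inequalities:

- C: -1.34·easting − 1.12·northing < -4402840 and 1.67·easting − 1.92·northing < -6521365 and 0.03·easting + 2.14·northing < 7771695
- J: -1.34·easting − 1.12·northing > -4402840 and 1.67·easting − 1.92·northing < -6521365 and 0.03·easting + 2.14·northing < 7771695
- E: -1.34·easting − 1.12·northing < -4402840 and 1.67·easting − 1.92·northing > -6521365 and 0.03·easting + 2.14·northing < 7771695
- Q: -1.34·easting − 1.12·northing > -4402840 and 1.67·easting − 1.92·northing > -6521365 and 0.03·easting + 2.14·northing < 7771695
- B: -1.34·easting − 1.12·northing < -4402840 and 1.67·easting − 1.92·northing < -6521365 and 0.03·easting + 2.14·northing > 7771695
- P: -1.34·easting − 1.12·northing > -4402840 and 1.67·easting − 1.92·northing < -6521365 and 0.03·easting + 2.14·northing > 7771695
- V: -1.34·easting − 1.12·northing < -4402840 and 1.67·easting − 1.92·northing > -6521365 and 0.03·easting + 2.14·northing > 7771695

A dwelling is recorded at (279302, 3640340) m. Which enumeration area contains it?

B

-1.34·279302 − 1.12·3640340 = -4451445.480, which is < -4402840
1.67·279302 − 1.92·3640340 = -6523018.460, which is < -6521365
0.03·279302 + 2.14·3640340 = 7798706.660, which is > 7771695
This sign pattern matches B.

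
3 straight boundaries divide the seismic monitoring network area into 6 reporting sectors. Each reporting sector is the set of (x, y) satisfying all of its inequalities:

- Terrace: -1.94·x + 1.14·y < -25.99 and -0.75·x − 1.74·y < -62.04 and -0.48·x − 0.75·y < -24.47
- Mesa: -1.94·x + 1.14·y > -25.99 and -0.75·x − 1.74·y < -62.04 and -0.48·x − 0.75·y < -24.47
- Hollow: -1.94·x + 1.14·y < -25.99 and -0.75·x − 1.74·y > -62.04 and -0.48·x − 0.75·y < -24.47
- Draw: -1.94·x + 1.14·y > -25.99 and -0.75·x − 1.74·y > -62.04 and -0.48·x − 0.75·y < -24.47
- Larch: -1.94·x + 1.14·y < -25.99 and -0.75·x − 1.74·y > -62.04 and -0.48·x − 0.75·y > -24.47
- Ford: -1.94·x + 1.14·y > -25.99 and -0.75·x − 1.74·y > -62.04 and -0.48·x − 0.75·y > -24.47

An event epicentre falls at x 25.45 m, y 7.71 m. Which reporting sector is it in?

Larch

-1.94·25.45 + 1.14·7.71 = -40.584, which is < -25.99
-0.75·25.45 − 1.74·7.71 = -32.503, which is > -62.04
-0.48·25.45 − 0.75·7.71 = -17.998, which is > -24.47
This sign pattern matches Larch.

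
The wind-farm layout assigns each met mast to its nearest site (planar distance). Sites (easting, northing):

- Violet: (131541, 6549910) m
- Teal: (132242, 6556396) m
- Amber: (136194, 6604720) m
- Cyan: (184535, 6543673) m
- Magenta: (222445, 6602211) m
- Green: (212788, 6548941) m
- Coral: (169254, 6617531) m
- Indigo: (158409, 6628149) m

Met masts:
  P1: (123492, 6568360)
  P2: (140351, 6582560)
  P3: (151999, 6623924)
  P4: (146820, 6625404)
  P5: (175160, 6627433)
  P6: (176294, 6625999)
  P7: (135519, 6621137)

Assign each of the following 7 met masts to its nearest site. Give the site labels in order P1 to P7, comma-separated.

Teal, Amber, Indigo, Indigo, Coral, Coral, Amber

P1 → Teal (d²=219699796.00)
P2 → Amber (d²=508346249.00)
P3 → Indigo (d²=58938725.00)
P4 → Indigo (d²=141839946.00)
P5 → Coral (d²=132930440.00)
P6 → Coral (d²=121268624.00)
P7 → Amber (d²=269973514.00)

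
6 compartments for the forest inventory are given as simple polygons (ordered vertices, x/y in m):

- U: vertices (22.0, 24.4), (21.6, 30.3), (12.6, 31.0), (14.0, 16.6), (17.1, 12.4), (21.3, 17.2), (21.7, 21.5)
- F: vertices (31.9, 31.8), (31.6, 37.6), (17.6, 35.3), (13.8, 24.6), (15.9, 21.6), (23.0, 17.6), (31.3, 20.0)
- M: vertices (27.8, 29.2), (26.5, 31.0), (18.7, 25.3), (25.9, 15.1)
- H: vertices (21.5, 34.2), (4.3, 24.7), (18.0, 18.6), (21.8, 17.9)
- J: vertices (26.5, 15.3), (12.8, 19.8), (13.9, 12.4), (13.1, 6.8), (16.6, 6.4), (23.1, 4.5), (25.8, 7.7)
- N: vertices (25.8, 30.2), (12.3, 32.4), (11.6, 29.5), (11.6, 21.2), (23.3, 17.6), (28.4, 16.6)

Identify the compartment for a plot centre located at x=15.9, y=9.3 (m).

J

Cast a ray rightward from (15.9, 9.3). For each polygon, the edges (by vertex number in listed order) whose endpoints lie on opposite sides of y = 9.3, where each meets that height, and whether that is right or left of the point:
U: no edge straddles that height → 0 crossings.
F: no edge straddles that height → 0 crossings.
M: no edge straddles that height → 0 crossings.
H: no edge straddles that height → 0 crossings.
J: 3–4 at x≈13.46 (left), 7–1 at x≈25.95 (right) → 1 crossing.
N: no edge straddles that height → 0 crossings.
Only J has an odd count, so the point is inside J.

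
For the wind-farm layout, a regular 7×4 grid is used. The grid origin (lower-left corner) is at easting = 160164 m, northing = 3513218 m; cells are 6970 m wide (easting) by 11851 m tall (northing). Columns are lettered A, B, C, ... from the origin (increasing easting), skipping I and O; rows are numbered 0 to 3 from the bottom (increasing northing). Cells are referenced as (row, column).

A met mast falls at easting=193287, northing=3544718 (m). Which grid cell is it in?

Column index: ⌊(193287 − 160164) / 6970⌋ = ⌊4.752⌋ = 4 → column E
Row offset from origin: ⌊(3544718 − 3513218) / 11851⌋ = ⌊2.658⌋ = 2 → row 2

(2, E)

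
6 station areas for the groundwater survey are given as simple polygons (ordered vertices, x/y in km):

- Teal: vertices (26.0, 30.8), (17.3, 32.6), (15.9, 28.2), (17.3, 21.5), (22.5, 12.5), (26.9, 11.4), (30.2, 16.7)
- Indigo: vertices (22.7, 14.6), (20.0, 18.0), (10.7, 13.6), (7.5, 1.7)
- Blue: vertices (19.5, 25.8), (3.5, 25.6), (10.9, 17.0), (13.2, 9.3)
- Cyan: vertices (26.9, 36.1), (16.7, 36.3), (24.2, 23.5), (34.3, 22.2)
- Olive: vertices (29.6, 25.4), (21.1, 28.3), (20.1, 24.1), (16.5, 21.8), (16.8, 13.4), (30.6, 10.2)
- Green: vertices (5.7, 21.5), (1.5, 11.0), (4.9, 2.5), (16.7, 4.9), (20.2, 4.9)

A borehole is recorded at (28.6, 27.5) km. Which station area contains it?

Cyan

Cast a ray rightward from (28.6, 27.5). For each polygon, the edges (by vertex number in listed order) whose endpoints lie on opposite sides of y = 27.5, where each meets that height, and whether that is right or left of the point:
Teal: 3–4 at x≈16.05 (left), 7–1 at x≈26.98 (left) → 0 crossings.
Indigo: no edge straddles that height → 0 crossings.
Blue: no edge straddles that height → 0 crossings.
Cyan: 2–3 at x≈21.86 (left), 4–1 at x≈31.48 (right) → 1 crossing.
Olive: 1–2 at x≈23.44 (left), 2–3 at x≈20.91 (left) → 0 crossings.
Green: no edge straddles that height → 0 crossings.
Only Cyan has an odd count, so the point is inside Cyan.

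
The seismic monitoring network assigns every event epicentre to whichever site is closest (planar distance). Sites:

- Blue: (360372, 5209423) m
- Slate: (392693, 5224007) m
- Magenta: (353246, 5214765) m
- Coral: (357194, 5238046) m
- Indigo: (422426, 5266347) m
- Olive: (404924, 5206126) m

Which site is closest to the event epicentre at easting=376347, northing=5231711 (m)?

Slate

Squared distances to each site:
Blue: 751955569.000; Slate: 326543332.000; Magenta: 820823117.000; Coral: 406969634.000; Indigo: 3322926737.000; Olive: 1471237154.000.
Minimum at Slate.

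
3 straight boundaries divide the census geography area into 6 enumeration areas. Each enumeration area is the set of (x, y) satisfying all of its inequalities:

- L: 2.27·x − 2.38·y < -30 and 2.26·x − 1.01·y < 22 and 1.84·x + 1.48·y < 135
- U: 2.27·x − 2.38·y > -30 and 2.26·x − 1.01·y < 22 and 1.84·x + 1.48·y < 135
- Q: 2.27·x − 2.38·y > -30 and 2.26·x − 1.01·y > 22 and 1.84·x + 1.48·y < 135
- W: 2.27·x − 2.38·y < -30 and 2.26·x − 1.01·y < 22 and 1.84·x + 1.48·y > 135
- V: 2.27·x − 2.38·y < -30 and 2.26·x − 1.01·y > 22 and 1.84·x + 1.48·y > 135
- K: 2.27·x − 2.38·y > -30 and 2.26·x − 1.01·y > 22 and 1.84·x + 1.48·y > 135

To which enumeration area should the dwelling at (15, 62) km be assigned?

2.27·15 − 2.38·62 = -113.510, which is < -30
2.26·15 − 1.01·62 = -28.720, which is < 22
1.84·15 + 1.48·62 = 119.360, which is < 135
This sign pattern matches L.

L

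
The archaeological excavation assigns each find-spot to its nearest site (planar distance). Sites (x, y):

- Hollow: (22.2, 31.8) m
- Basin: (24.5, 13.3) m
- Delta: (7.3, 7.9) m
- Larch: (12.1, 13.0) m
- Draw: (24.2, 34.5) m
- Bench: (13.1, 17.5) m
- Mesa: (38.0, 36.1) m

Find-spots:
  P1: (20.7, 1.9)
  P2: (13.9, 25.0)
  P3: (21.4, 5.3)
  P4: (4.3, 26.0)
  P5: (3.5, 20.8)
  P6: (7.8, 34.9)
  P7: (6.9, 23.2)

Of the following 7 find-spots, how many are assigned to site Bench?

4

P1 → Basin
P2 → Bench
P3 → Basin
P4 → Bench
P5 → Bench
P6 → Hollow
P7 → Bench
4 of the 7 go to Bench.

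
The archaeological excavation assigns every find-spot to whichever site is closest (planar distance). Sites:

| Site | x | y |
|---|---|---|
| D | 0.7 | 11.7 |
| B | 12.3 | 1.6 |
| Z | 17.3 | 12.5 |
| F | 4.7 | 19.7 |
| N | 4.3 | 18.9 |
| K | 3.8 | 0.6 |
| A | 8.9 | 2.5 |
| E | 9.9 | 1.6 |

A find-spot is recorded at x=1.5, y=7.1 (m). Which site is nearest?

Squared distances to each site:
D: 21.800; B: 146.890; Z: 278.800; F: 169.000; N: 147.080; K: 47.540; A: 75.920; E: 100.810.
Minimum at D.

D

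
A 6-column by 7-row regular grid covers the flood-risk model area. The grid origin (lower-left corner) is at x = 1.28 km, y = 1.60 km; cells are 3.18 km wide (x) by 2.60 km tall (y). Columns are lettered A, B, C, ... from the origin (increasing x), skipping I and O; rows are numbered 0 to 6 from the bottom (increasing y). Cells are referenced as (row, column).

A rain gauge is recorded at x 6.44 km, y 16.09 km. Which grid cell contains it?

(5, B)

Column index: ⌊(6.44 − 1.28) / 3.18⌋ = ⌊1.623⌋ = 1 → column B
Row offset from origin: ⌊(16.09 − 1.60) / 2.60⌋ = ⌊5.573⌋ = 5 → row 5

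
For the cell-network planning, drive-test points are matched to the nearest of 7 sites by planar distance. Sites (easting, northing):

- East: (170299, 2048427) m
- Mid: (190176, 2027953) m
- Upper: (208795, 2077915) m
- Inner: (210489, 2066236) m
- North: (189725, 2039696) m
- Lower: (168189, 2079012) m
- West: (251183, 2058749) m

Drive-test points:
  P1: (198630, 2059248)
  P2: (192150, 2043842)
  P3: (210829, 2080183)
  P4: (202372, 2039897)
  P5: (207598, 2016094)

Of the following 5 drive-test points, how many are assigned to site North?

2

P1 → Inner
P2 → North
P3 → Upper
P4 → North
P5 → Mid
2 of the 5 go to North.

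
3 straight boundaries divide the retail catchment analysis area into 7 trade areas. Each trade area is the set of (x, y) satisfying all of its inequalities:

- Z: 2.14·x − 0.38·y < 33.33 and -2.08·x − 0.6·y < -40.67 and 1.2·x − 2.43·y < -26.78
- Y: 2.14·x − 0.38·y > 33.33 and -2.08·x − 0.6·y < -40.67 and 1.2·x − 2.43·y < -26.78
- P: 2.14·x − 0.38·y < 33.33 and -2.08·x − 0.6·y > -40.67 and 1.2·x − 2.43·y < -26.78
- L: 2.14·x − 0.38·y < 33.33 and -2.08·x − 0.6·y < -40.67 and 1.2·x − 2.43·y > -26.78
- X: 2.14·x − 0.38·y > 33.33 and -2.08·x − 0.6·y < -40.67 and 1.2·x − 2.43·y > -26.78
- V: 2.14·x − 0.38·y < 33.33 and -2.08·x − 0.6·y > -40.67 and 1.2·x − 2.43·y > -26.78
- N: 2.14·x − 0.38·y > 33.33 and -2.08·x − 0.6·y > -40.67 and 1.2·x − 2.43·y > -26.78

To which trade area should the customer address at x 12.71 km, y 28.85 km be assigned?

Z

2.14·12.71 − 0.38·28.85 = 16.236, which is < 33.33
-2.08·12.71 − 0.6·28.85 = -43.747, which is < -40.67
1.2·12.71 − 2.43·28.85 = -54.854, which is < -26.78
This sign pattern matches Z.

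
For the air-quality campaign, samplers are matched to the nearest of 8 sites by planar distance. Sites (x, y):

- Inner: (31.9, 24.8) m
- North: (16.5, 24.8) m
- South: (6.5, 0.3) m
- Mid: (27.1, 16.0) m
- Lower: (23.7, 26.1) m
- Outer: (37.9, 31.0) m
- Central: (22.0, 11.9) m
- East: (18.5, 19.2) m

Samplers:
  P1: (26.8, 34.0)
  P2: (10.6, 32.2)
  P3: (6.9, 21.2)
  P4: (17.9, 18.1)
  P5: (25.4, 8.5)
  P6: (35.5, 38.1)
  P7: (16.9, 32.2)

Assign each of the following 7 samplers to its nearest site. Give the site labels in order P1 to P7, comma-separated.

P1 → Lower (d²=72.02)
P2 → North (d²=89.57)
P3 → North (d²=105.12)
P4 → East (d²=1.57)
P5 → Central (d²=23.12)
P6 → Outer (d²=56.17)
P7 → North (d²=54.92)

Lower, North, North, East, Central, Outer, North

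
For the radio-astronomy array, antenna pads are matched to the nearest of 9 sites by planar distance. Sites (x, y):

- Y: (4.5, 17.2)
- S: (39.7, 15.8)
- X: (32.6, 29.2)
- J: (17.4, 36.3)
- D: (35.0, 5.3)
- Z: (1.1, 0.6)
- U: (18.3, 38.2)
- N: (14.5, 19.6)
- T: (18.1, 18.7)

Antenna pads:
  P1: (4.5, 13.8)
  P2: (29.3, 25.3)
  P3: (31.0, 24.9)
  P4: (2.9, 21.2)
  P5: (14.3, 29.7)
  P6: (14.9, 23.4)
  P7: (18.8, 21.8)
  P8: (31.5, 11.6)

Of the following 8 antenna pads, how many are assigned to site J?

P1 → Y
P2 → X
P3 → X
P4 → Y
P5 → J
P6 → N
P7 → T
P8 → D
1 of the 8 goes to J.

1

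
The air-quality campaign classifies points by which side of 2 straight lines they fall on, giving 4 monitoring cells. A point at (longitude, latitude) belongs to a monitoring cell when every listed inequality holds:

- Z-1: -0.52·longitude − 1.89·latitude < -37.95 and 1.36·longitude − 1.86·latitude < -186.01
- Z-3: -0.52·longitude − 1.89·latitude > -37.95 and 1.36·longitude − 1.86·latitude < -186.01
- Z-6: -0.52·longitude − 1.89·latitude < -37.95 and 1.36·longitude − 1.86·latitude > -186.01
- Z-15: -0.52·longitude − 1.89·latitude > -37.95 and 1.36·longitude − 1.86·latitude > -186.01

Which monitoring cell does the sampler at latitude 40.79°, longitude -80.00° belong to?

-0.52·-80.00 − 1.89·40.79 = -35.493, which is > -37.95
1.36·-80.00 − 1.86·40.79 = -184.669, which is > -186.01
This sign pattern matches Z-15.

Z-15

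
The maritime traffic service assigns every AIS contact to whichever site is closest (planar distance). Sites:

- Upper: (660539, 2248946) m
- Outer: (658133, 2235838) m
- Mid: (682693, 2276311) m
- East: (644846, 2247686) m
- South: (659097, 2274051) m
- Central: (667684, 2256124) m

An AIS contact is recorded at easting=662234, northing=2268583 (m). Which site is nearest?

South

Squared distances to each site:
Upper: 388484794.000; Outer: 1089053226.000; Mid: 478292665.000; East: 739027153.000; South: 39739793.000; Central: 184929181.000.
Minimum at South.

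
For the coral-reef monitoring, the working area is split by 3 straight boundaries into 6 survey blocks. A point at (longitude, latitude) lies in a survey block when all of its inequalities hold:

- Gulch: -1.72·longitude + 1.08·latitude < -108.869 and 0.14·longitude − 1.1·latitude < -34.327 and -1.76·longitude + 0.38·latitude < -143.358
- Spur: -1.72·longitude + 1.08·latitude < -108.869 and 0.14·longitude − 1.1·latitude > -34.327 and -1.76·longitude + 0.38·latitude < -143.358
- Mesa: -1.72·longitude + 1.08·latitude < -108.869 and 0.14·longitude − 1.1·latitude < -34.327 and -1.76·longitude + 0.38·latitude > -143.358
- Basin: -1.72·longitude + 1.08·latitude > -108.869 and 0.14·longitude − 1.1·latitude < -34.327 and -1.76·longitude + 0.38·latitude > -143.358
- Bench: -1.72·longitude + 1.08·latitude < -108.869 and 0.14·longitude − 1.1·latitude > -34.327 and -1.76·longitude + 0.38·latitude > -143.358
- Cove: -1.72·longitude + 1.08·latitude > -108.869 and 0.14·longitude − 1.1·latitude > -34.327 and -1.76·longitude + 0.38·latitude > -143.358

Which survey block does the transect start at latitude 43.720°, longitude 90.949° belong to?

-1.72·90.949 + 1.08·43.720 = -109.215, which is < -108.869
0.14·90.949 − 1.1·43.720 = -35.359, which is < -34.327
-1.76·90.949 + 0.38·43.720 = -143.457, which is < -143.358
This sign pattern matches Gulch.

Gulch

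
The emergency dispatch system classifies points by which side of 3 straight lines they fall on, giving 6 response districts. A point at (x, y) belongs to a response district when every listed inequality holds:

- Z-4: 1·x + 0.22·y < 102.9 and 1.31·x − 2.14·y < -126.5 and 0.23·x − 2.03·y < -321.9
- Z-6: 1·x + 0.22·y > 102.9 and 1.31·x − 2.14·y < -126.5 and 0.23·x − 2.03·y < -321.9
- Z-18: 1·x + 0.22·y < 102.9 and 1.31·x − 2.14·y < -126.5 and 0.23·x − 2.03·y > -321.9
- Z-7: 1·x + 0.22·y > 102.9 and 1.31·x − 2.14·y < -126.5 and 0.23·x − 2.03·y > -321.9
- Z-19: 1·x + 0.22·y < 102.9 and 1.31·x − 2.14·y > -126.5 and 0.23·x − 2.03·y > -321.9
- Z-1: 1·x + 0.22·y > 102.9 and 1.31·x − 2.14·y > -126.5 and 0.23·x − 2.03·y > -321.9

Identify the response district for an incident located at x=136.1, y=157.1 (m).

1·136.1 + 0.22·157.1 = 170.662, which is > 102.9
1.31·136.1 − 2.14·157.1 = -157.903, which is < -126.5
0.23·136.1 − 2.03·157.1 = -287.610, which is > -321.9
This sign pattern matches Z-7.

Z-7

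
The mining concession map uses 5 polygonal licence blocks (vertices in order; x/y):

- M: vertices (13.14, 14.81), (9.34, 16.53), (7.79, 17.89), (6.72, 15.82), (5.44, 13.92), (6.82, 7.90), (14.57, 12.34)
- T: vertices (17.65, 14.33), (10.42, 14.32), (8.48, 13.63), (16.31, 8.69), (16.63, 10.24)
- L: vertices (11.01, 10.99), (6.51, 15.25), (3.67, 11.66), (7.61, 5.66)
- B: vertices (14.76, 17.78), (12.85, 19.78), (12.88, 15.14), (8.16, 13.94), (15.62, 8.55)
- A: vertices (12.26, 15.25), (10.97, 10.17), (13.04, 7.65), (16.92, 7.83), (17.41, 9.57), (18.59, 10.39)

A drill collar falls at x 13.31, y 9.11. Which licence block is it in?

A

Cast a ray rightward from (13.31, 9.11). For each polygon, the edges (by vertex number in listed order) whose endpoints lie on opposite sides of y = 9.11, where each meets that height, and whether that is right or left of the point:
M: 5–6 at x≈6.543 (left), 6–7 at x≈8.932 (left) → 0 crossings.
T: 3–4 at x≈15.644 (right), 4–5 at x≈16.397 (right) → 2 crossings.
L: 3–4 at x≈5.345 (left), 4–1 at x≈9.811 (left) → 0 crossings.
B: 4–5 at x≈14.845 (right), 5–1 at x≈15.568 (right) → 2 crossings.
A: 2–3 at x≈11.841 (left), 4–5 at x≈17.280 (right) → 1 crossing.
Only A has an odd count, so the point is inside A.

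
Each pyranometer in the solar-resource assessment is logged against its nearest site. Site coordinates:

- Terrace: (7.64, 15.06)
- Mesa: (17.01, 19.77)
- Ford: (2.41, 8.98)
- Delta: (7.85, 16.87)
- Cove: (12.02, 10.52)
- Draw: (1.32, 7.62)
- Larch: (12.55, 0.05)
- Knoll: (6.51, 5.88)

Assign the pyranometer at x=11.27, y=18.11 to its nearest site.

Delta

Squared distances to each site:
Terrace: 22.479; Mesa: 35.703; Ford: 161.856; Delta: 13.234; Cove: 58.171; Draw: 209.043; Larch: 327.802; Knoll: 172.231.
Minimum at Delta.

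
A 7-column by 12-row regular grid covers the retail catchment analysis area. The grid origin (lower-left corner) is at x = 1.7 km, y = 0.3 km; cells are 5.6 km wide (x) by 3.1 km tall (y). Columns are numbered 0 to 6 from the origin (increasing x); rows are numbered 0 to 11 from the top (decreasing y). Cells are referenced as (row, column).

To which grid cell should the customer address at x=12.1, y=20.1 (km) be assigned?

(5, 1)

Column index: ⌊(12.1 − 1.7) / 5.6⌋ = ⌊1.857⌋ = 1
Row offset from origin: ⌊(20.1 − 0.3) / 3.1⌋ = ⌊6.387⌋ = 6 → row 5 (counted from top)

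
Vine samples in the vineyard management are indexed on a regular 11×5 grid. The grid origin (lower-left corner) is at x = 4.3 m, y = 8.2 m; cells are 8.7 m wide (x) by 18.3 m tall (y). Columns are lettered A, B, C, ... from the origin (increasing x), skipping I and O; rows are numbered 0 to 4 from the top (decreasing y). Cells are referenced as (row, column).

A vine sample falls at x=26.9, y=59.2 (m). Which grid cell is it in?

(2, C)

Column index: ⌊(26.9 − 4.3) / 8.7⌋ = ⌊2.598⌋ = 2 → column C
Row offset from origin: ⌊(59.2 − 8.2) / 18.3⌋ = ⌊2.787⌋ = 2 → row 2 (counted from top)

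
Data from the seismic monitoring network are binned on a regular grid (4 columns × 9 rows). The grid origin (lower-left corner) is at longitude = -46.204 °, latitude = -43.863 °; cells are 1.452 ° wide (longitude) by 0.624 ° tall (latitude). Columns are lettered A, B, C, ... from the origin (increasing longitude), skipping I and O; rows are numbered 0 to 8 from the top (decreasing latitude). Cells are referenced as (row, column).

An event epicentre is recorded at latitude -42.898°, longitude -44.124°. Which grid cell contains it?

(7, B)

Column index: ⌊(-44.124 − -46.204) / 1.452⌋ = ⌊1.433⌋ = 1 → column B
Row offset from origin: ⌊(-42.898 − -43.863) / 0.624⌋ = ⌊1.546⌋ = 1 → row 7 (counted from top)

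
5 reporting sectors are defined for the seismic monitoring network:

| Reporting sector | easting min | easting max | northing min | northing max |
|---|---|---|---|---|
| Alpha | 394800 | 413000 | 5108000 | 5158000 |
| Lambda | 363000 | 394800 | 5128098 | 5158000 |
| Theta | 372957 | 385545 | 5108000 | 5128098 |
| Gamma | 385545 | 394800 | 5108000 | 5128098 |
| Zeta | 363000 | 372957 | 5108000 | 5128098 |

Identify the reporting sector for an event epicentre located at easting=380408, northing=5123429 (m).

The point has easting = 380408 and northing = 5123429.
Only Theta satisfies 372957 ≤ easting ≤ 385545 and 5108000 ≤ northing ≤ 5128098.

Theta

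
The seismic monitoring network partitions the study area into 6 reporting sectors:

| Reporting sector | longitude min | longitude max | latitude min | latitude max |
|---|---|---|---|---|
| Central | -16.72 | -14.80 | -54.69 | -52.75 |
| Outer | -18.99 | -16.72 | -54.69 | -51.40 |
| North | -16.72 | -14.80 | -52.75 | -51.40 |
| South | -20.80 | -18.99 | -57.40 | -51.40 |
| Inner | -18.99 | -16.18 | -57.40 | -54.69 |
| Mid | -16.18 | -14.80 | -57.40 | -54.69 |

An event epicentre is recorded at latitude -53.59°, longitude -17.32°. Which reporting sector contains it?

The point has longitude = -17.32 and latitude = -53.59.
Only Outer satisfies -18.99 ≤ longitude ≤ -16.72 and -54.69 ≤ latitude ≤ -51.40.

Outer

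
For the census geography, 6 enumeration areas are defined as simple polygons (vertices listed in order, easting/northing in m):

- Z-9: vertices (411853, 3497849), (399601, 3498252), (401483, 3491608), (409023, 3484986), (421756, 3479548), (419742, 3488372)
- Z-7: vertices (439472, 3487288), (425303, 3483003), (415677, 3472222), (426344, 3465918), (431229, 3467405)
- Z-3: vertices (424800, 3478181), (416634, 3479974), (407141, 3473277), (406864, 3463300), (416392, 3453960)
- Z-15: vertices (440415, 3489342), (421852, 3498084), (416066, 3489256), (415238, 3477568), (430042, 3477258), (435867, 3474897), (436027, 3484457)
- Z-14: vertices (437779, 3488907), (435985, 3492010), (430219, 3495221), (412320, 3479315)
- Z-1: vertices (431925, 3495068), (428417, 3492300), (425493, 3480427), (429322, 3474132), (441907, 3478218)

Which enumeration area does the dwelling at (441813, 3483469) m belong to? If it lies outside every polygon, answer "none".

Cast a ray rightward from (441813, 3483469). For each polygon, the edges (by vertex number in listed order) whose endpoints lie on opposite sides of northing = 3483469, where each meets that height, and whether that is right or left of the point:
Z-9: 4–5 at easting≈412575.0 (left), 5–6 at easting≈420861.1 (left) → 0 crossings.
Z-7: 1–2 at easting≈426843.9 (left), 5–1 at easting≈437888.7 (left) → 0 crossings.
Z-3: no edge straddles that height → 0 crossings.
Z-15: 3–4 at easting≈415656.0 (left), 6–7 at easting≈436010.5 (left) → 0 crossings.
Z-14: 3–4 at easting≈416994.5 (left), 4–1 at easting≈423345.5 (left) → 0 crossings.
Z-1: 2–3 at easting≈426242.2 (left), 5–1 at easting≈438796.3 (left) → 0 crossings.
All counts are even, so the point lies outside every listed polygon.

none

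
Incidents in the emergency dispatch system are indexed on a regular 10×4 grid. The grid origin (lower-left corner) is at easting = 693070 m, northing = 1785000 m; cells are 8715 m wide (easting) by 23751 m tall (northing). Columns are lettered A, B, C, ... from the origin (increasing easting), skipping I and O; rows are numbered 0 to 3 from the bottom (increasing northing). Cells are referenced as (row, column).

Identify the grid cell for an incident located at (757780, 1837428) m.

Column index: ⌊(757780 − 693070) / 8715⌋ = ⌊7.425⌋ = 7 → column H
Row offset from origin: ⌊(1837428 − 1785000) / 23751⌋ = ⌊2.207⌋ = 2 → row 2

(2, H)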